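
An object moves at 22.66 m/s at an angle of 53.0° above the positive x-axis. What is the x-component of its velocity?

vₓ = v cos(θ) = 22.66 × cos(53.0°) = 13.64 m/s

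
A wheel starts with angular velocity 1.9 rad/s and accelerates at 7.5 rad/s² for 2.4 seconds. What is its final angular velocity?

ω = ω₀ + αt = 1.9 + 7.5 × 2.4 = 19.9 rad/s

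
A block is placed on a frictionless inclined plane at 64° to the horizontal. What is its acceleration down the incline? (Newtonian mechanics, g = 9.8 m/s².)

a = g sin(θ) = 9.8 × sin(64°) = 9.8 × 0.8988 = 8.81 m/s²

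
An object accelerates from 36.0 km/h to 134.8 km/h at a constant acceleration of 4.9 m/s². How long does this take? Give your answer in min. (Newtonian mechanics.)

v₀ = 36.0 km/h × 0.2777777777777778 = 10.0 m/s
v = 134.8 km/h × 0.2777777777777778 = 37.4444 m/s
t = (v - v₀) / a = (37.4444 - 10.0) / 4.9 = 5.6009 s
t = 5.6009 s / 60.0 = 0.09335 min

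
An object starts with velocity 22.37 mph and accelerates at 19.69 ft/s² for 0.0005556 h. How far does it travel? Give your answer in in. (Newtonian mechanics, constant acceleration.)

v₀ = 22.37 mph × 0.44704 = 10.0003 m/s
a = 19.69 ft/s² × 0.3048 = 6.00151 m/s²
t = 0.0005556 h × 3600.0 = 2.00016 s
d = v₀ × t + ½ × a × t² = 10.0003 × 2.00016 + 0.5 × 6.00151 × 2.00016² = 32.0071 m
d = 32.0071 m / 0.0254 = 1260 in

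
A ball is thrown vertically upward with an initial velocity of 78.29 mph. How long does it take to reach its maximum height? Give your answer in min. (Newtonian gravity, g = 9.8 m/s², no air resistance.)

v₀ = 78.29 mph × 0.44704 = 34.9988 m/s
t_up = v₀ / g = 34.9988 / 9.8 = 3.57131 s
t_up = 3.57131 s / 60.0 = 0.05952 min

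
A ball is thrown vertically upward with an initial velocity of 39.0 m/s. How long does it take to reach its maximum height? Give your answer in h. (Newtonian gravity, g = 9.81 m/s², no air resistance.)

t_up = v₀ / g = 39.0 / 9.81 = 3.97554 s
t_up = 3.97554 s / 3600.0 = 0.001104 h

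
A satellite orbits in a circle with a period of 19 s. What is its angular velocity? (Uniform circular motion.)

ω = 2π/T = 2π/19 = 0.3307 rad/s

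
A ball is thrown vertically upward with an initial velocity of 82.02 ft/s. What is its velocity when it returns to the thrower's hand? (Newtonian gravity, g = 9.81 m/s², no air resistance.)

By conservation of energy (no air resistance), the ball returns to the throw height with the same speed as launch, but directed downward.
|v_ground| = v₀ = 82.02 ft/s
v_ground = 82.02 ft/s (downward)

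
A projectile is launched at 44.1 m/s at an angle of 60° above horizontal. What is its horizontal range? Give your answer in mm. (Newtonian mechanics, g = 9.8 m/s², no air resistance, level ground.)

R = v₀² × sin(2θ) / g = 44.1² × sin(2 × 60°) / 9.8 = 1944.81 × 0.866025 / 9.8 = 171.863 m
R = 171.863 m / 0.001 = 171900 mm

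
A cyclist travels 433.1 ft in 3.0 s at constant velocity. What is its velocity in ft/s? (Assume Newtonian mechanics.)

d = 433.1 ft × 0.3048 = 132.009 m
v = d / t = 132.009 / 3.0 = 44.003 m/s
v = 44.003 m/s / 0.3048 = 144.4 ft/s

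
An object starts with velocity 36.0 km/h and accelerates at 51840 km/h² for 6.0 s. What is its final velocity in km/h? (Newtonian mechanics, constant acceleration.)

v₀ = 36.0 km/h × 0.2777777777777778 = 10.0 m/s
a = 51840 km/h² × 7.716049382716049e-05 = 4.0 m/s²
v = v₀ + a × t = 10.0 + 4.0 × 6.0 = 34.0 m/s
v = 34.0 m/s / 0.2777777777777778 = 122.4 km/h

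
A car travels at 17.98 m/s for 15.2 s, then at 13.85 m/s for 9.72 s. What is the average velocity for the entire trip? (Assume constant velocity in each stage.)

d₁ = v₁t₁ = 17.98 × 15.2 = 273.296 m
d₂ = v₂t₂ = 13.85 × 9.72 = 134.622 m
d_total = 407.918 m, t_total = 24.92 s
v_avg = d_total/t_total = 407.918/24.92 = 16.37 m/s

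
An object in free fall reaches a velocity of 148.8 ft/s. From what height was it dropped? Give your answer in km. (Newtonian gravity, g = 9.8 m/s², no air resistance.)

v = 148.8 ft/s × 0.3048 = 45.3542 m/s
h = v² / (2g) = 45.3542² / (2 × 9.8) = 104.949 m
h = 104.949 m / 1000.0 = 0.1049 km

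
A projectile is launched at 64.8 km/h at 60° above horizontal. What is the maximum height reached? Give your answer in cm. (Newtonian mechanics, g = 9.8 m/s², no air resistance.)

v₀ = 64.8 km/h × 0.2777777777777778 = 18.0 m/s
H = v₀² × sin²(θ) / (2g) = 18.0² × sin(60°)² / (2 × 9.8) = 324.0 × 0.75 / 19.6 = 12.398 m
H = 12.398 m / 0.01 = 1240 cm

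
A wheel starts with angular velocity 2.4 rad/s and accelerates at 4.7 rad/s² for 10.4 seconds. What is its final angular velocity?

ω = ω₀ + αt = 2.4 + 4.7 × 10.4 = 51.28 rad/s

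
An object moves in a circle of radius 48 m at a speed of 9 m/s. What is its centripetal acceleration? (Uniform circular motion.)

a_c = v²/r = 9²/48 = 81/48 = 1.69 m/s²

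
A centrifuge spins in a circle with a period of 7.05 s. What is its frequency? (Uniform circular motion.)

f = 1/T = 1/7.05 = 0.1418 Hz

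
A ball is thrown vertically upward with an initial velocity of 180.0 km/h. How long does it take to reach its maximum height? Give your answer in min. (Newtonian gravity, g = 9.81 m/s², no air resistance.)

v₀ = 180.0 km/h × 0.2777777777777778 = 50.0 m/s
t_up = v₀ / g = 50.0 / 9.81 = 5.09684 s
t_up = 5.09684 s / 60.0 = 0.08495 min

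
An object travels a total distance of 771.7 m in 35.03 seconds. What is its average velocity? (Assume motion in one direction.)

v_avg = Δd / Δt = 771.7 / 35.03 = 22.03 m/s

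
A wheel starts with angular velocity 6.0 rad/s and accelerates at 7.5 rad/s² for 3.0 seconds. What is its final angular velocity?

ω = ω₀ + αt = 6.0 + 7.5 × 3.0 = 28.5 rad/s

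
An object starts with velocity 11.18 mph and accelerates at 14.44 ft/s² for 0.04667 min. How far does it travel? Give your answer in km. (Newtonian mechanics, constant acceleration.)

v₀ = 11.18 mph × 0.44704 = 4.99791 m/s
a = 14.44 ft/s² × 0.3048 = 4.40131 m/s²
t = 0.04667 min × 60.0 = 2.8002 s
d = v₀ × t + ½ × a × t² = 4.99791 × 2.8002 + 0.5 × 4.40131 × 2.8002² = 31.2507 m
d = 31.2507 m / 1000.0 = 0.03125 km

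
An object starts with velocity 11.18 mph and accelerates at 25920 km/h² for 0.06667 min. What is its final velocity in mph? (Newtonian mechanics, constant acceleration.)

v₀ = 11.18 mph × 0.44704 = 4.99791 m/s
a = 25920 km/h² × 7.716049382716049e-05 = 2.0 m/s²
t = 0.06667 min × 60.0 = 4.0002 s
v = v₀ + a × t = 4.99791 + 2.0 × 4.0002 = 12.9983 m/s
v = 12.9983 m/s / 0.44704 = 29.08 mph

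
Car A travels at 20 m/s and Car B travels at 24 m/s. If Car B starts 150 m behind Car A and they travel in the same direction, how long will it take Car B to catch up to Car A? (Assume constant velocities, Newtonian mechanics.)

Relative speed: v_rel = 24 - 20 = 4 m/s
Time to catch: t = d₀/v_rel = 150/4 = 37.5 s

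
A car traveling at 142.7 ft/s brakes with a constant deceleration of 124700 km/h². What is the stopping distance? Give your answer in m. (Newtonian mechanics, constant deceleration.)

v₀ = 142.7 ft/s × 0.3048 = 43.495 m/s
a = 124700 km/h² × 7.716049382716049e-05 = 9.62191 m/s²
d = v₀² / (2a) = 43.495² / (2 × 9.62191) = 1891.82 / 19.2438 = 98.31 m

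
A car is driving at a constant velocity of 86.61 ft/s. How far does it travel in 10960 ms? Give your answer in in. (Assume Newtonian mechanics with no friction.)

v = 86.61 ft/s × 0.3048 = 26.3987 m/s
t = 10960 ms × 0.001 = 10.96 s
d = v × t = 26.3987 × 10.96 = 289.33 m
d = 289.33 m / 0.0254 = 11390 in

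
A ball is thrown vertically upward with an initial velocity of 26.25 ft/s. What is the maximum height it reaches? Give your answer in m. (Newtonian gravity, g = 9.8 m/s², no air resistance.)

v₀ = 26.25 ft/s × 0.3048 = 8.001 m/s
h_max = v₀² / (2g) = 8.001² / (2 × 9.8) = 64.016 / 19.6 = 3.266 m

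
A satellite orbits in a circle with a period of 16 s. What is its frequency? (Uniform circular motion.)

f = 1/T = 1/16 = 0.0625 Hz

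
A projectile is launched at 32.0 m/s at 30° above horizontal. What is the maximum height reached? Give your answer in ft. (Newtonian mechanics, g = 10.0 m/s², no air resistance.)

H = v₀² × sin²(θ) / (2g) = 32.0² × sin(30°)² / (2 × 10.0) = 1024.0 × 0.25 / 20.0 = 12.8 m
H = 12.8 m / 0.3048 = 41.99 ft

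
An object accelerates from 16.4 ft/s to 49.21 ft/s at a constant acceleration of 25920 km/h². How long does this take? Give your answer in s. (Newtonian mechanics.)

v₀ = 16.4 ft/s × 0.3048 = 4.99872 m/s
v = 49.21 ft/s × 0.3048 = 14.9992 m/s
a = 25920 km/h² × 7.716049382716049e-05 = 2.0 m/s²
t = (v - v₀) / a = (14.9992 - 4.99872) / 2.0 = 5.0 s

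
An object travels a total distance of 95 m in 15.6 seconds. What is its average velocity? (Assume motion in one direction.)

v_avg = Δd / Δt = 95 / 15.6 = 6.09 m/s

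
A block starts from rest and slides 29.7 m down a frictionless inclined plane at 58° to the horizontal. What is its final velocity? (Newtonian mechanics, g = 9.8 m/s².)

a = g sin(θ) = 9.8 × sin(58°) = 8.3109 m/s²
v = √(2ad) = √(2 × 8.3109 × 29.7) = 22.22 m/s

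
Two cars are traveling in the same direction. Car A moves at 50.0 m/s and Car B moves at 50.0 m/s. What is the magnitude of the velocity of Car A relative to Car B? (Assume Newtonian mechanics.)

v_rel = |v_A - v_B| = |50.0 - 50.0| = 0.0 m/s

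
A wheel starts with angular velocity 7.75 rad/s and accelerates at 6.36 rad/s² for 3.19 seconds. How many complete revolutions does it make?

θ = ω₀t + ½αt² = 7.75×3.19 + ½×6.36×3.19² = 57.082498 rad
Total revolutions = θ/(2π) = 57.082498/(2π) = 9.08
Complete revolutions = ⌊9.08⌋ = 9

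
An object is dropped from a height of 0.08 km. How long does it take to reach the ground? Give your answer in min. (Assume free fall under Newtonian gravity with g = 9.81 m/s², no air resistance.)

h = 0.08 km × 1000.0 = 80.0 m
t = √(2h/g) = √(2 × 80.0 / 9.81) = 4.03855 s
t = 4.03855 s / 60.0 = 0.06731 min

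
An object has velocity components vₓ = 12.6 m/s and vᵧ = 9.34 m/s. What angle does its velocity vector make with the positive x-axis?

θ = arctan(vᵧ/vₓ) = arctan(9.34/12.6) = 36.55°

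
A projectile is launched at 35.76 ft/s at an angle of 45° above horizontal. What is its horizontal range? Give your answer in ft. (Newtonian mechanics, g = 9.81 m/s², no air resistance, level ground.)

v₀ = 35.76 ft/s × 0.3048 = 10.8996 m/s
R = v₀² × sin(2θ) / g = 10.8996² × sin(2 × 45°) / 9.81 = 118.801 × 1.0 / 9.81 = 12.1102 m
R = 12.1102 m / 0.3048 = 39.73 ft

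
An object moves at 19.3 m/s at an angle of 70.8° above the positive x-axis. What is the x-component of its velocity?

vₓ = v cos(θ) = 19.3 × cos(70.8°) = 6.35 m/s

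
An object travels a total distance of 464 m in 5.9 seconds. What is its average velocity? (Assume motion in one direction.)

v_avg = Δd / Δt = 464 / 5.9 = 78.64 m/s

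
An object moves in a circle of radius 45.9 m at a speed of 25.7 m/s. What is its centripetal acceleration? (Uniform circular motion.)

a_c = v²/r = 25.7²/45.9 = 660.49/45.9 = 14.39 m/s²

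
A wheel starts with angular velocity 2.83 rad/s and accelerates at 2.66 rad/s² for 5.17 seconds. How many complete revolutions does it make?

θ = ω₀t + ½αt² = 2.83×5.17 + ½×2.66×5.17² = 50.180537 rad
Total revolutions = θ/(2π) = 50.180537/(2π) = 7.99
Complete revolutions = ⌊7.99⌋ = 7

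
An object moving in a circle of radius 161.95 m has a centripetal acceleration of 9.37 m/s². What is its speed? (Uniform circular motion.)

v = √(a_c × r) = √(9.37 × 161.95) = 38.95 m/s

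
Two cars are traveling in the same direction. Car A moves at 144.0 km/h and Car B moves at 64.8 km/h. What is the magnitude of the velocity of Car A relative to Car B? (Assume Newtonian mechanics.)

v_rel = |v_A - v_B| = |144.0 - 64.8| = 79.2 km/h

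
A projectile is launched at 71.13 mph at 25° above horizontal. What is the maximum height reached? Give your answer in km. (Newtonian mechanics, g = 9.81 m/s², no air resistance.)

v₀ = 71.13 mph × 0.44704 = 31.798 m/s
H = v₀² × sin²(θ) / (2g) = 31.798² × sin(25°)² / (2 × 9.81) = 1011.11 × 0.178606 / 19.62 = 9.2044 m
H = 9.2044 m / 1000.0 = 0.009204 km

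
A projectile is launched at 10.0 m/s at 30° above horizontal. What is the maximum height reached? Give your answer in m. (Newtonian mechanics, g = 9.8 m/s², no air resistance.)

H = v₀² × sin²(θ) / (2g) = 10.0² × sin(30°)² / (2 × 9.8) = 100.0 × 0.25 / 19.6 = 1.276 m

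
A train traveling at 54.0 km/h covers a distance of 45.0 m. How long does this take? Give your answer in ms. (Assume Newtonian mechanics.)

v = 54.0 km/h × 0.2777777777777778 = 15.0 m/s
t = d / v = 45.0 / 15.0 = 3.0 s
t = 3.0 s / 0.001 = 3000 ms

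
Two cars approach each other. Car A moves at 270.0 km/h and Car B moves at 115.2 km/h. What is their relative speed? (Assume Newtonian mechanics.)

v_rel = v_A + v_B = 270.0 + 115.2 = 385.2 km/h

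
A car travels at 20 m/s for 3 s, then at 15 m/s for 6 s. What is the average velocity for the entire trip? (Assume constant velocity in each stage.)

d₁ = v₁t₁ = 20 × 3 = 60 m
d₂ = v₂t₂ = 15 × 6 = 90 m
d_total = 150 m, t_total = 9 s
v_avg = d_total/t_total = 150/9 = 16.67 m/s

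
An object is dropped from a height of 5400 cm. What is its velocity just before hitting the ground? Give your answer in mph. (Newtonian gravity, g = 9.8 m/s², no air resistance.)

h = 5400 cm × 0.01 = 54.0 m
v = √(2gh) = √(2 × 9.8 × 54.0) = 32.5331 m/s
v = 32.5331 m/s / 0.44704 = 72.77 mph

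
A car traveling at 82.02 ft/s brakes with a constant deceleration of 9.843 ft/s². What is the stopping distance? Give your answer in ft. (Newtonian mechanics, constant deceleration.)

v₀ = 82.02 ft/s × 0.3048 = 24.9997 m/s
a = 9.843 ft/s² × 0.3048 = 3.00015 m/s²
d = v₀² / (2a) = 24.9997² / (2 × 3.00015) = 624.985 / 6.0003 = 104.159 m
d = 104.159 m / 0.3048 = 341.7 ft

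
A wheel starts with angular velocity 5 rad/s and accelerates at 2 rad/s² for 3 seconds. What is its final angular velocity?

ω = ω₀ + αt = 5 + 2 × 3 = 11 rad/s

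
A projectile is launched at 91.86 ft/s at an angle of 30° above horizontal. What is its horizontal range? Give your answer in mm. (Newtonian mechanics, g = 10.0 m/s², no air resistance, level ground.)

v₀ = 91.86 ft/s × 0.3048 = 27.9989 m/s
R = v₀² × sin(2θ) / g = 27.9989² × sin(2 × 30°) / 10.0 = 783.938 × 0.866025 / 10.0 = 67.891 m
R = 67.891 m / 0.001 = 67890 mm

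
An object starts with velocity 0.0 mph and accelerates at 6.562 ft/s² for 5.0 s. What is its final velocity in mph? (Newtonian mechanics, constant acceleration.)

v₀ = 0.0 mph × 0.44704 = 0.0 m/s
a = 6.562 ft/s² × 0.3048 = 2.0001 m/s²
v = v₀ + a × t = 0.0 + 2.0001 × 5.0 = 10.0005 m/s
v = 10.0005 m/s / 0.44704 = 22.37 mph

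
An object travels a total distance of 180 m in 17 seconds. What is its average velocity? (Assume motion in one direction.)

v_avg = Δd / Δt = 180 / 17 = 10.59 m/s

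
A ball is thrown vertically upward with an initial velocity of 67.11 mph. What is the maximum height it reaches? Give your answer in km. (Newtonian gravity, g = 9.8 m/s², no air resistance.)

v₀ = 67.11 mph × 0.44704 = 30.0009 m/s
h_max = v₀² / (2g) = 30.0009² / (2 × 9.8) = 900.054 / 19.6 = 45.9211 m
h_max = 45.9211 m / 1000.0 = 0.04592 km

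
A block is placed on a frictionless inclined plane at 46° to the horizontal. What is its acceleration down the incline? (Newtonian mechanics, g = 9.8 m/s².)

a = g sin(θ) = 9.8 × sin(46°) = 9.8 × 0.7193 = 7.05 m/s²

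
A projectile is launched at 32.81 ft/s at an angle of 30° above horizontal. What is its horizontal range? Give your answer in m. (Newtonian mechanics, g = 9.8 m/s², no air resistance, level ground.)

v₀ = 32.81 ft/s × 0.3048 = 10.0005 m/s
R = v₀² × sin(2θ) / g = 10.0005² × sin(2 × 30°) / 9.8 = 100.01 × 0.866025 / 9.8 = 8.838 m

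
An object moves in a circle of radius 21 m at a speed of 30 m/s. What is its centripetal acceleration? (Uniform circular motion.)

a_c = v²/r = 30²/21 = 900/21 = 42.86 m/s²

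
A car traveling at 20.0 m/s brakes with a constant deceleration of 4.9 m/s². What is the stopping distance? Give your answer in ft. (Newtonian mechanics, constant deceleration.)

d = v₀² / (2a) = 20.0² / (2 × 4.9) = 400.0 / 9.8 = 40.8163 m
d = 40.8163 m / 0.3048 = 133.9 ft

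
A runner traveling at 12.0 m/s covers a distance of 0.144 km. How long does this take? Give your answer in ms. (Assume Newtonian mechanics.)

d = 0.144 km × 1000.0 = 144.0 m
t = d / v = 144.0 / 12.0 = 12.0 s
t = 12.0 s / 0.001 = 12000 ms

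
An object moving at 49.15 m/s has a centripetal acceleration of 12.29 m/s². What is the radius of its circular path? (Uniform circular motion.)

r = v²/a_c = 49.15²/12.29 = 196.56 m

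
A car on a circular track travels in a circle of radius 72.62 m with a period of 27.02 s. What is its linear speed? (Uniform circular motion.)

v = 2πr/T = 2π×72.62/27.02 = 16.89 m/s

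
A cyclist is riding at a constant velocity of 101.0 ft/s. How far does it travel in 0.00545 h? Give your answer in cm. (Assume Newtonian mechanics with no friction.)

v = 101.0 ft/s × 0.3048 = 30.7848 m/s
t = 0.00545 h × 3600.0 = 19.62 s
d = v × t = 30.7848 × 19.62 = 603.998 m
d = 603.998 m / 0.01 = 60400 cm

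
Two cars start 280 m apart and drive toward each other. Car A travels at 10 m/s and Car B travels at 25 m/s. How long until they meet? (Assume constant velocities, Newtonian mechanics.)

Combined speed: v_combined = 10 + 25 = 35 m/s
Time to meet: t = d/v_combined = 280/35 = 8.0 s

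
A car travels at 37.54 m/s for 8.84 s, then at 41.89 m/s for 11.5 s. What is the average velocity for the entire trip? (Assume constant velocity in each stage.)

d₁ = v₁t₁ = 37.54 × 8.84 = 331.8536 m
d₂ = v₂t₂ = 41.89 × 11.5 = 481.735 m
d_total = 813.5886 m, t_total = 20.34 s
v_avg = d_total/t_total = 813.5886/20.34 = 40.0 m/s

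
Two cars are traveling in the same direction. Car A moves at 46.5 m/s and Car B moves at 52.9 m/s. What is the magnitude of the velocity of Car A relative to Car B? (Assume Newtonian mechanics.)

v_rel = |v_A - v_B| = |46.5 - 52.9| = 6.4 m/s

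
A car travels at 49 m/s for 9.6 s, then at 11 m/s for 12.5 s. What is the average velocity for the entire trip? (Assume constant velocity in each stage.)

d₁ = v₁t₁ = 49 × 9.6 = 470.4 m
d₂ = v₂t₂ = 11 × 12.5 = 137.5 m
d_total = 607.9 m, t_total = 22.1 s
v_avg = d_total/t_total = 607.9/22.1 = 27.51 m/s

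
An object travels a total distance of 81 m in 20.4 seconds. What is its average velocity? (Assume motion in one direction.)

v_avg = Δd / Δt = 81 / 20.4 = 3.97 m/s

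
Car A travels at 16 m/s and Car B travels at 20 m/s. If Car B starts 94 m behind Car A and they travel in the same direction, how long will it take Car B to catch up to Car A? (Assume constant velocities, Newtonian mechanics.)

Relative speed: v_rel = 20 - 16 = 4 m/s
Time to catch: t = d₀/v_rel = 94/4 = 23.5 s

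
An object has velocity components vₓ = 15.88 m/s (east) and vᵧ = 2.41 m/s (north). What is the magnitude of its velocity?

|v| = √(vₓ² + vᵧ²) = √(15.88² + 2.41²) = √(257.9825) = 16.06 m/s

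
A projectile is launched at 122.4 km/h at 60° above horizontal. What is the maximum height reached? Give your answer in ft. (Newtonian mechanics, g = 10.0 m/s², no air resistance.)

v₀ = 122.4 km/h × 0.2777777777777778 = 34.0 m/s
H = v₀² × sin²(θ) / (2g) = 34.0² × sin(60°)² / (2 × 10.0) = 1156.0 × 0.75 / 20.0 = 43.35 m
H = 43.35 m / 0.3048 = 142.2 ft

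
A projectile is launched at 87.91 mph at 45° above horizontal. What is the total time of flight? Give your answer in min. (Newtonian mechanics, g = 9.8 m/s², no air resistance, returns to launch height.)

v₀ = 87.91 mph × 0.44704 = 39.2993 m/s
T = 2 × v₀ × sin(θ) / g = 2 × 39.2993 × sin(45°) / 9.8 = 2 × 39.2993 × 0.707107 / 9.8 = 5.67119 s
T = 5.67119 s / 60.0 = 0.09452 min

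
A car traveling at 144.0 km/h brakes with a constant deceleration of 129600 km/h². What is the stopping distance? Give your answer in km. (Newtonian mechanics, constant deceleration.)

v₀ = 144.0 km/h × 0.2777777777777778 = 40.0 m/s
a = 129600 km/h² × 7.716049382716049e-05 = 10.0 m/s²
d = v₀² / (2a) = 40.0² / (2 × 10.0) = 1600.0 / 20.0 = 80.0 m
d = 80.0 m / 1000.0 = 0.08 km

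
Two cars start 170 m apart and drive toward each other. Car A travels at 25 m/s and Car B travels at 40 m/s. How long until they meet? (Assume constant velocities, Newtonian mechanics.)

Combined speed: v_combined = 25 + 40 = 65 m/s
Time to meet: t = d/v_combined = 170/65 = 2.62 s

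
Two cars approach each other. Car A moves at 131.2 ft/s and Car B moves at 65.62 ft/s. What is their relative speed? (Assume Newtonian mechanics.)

v_rel = v_A + v_B = 131.2 + 65.62 = 196.82 ft/s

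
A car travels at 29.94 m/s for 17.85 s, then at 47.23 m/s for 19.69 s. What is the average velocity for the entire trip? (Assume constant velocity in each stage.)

d₁ = v₁t₁ = 29.94 × 17.85 = 534.429 m
d₂ = v₂t₂ = 47.23 × 19.69 = 929.9587 m
d_total = 1464.3877 m, t_total = 37.54 s
v_avg = d_total/t_total = 1464.3877/37.54 = 39.01 m/s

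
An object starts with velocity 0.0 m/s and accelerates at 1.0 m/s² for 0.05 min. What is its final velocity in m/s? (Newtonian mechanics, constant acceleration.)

t = 0.05 min × 60.0 = 3.0 s
v = v₀ + a × t = 0.0 + 1.0 × 3.0 = 3.0 m/s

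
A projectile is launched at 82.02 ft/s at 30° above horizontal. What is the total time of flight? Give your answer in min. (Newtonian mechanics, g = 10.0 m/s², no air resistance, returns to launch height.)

v₀ = 82.02 ft/s × 0.3048 = 24.9997 m/s
T = 2 × v₀ × sin(θ) / g = 2 × 24.9997 × sin(30°) / 10.0 = 2 × 24.9997 × 0.5 / 10.0 = 2.49997 s
T = 2.49997 s / 60.0 = 0.04167 min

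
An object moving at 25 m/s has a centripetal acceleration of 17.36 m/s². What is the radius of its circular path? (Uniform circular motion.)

r = v²/a_c = 25²/17.36 = 36.0 m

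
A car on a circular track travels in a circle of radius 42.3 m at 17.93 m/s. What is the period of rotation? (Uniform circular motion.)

T = 2πr/v = 2π×42.3/17.93 = 14.82 s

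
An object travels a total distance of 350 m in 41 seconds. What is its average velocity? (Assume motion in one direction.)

v_avg = Δd / Δt = 350 / 41 = 8.54 m/s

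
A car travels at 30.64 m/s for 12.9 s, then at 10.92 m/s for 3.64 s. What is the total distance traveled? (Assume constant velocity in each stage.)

d₁ = v₁t₁ = 30.64 × 12.9 = 395.256 m
d₂ = v₂t₂ = 10.92 × 3.64 = 39.7488 m
d_total = 395.256 + 39.7488 = 435.0 m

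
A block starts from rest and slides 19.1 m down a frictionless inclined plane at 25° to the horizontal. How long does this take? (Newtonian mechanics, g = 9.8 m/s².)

a = g sin(θ) = 9.8 × sin(25°) = 4.1417 m/s²
t = √(2d/a) = √(2 × 19.1 / 4.1417) = 3.04 s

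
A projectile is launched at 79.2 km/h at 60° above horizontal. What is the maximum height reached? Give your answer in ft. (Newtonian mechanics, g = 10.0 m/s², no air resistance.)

v₀ = 79.2 km/h × 0.2777777777777778 = 22.0 m/s
H = v₀² × sin²(θ) / (2g) = 22.0² × sin(60°)² / (2 × 10.0) = 484.0 × 0.75 / 20.0 = 18.15 m
H = 18.15 m / 0.3048 = 59.55 ft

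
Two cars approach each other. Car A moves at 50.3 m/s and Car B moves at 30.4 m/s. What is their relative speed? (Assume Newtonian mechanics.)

v_rel = v_A + v_B = 50.3 + 30.4 = 80.7 m/s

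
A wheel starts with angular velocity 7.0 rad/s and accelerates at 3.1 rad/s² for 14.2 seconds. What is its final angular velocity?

ω = ω₀ + αt = 7.0 + 3.1 × 14.2 = 51.02 rad/s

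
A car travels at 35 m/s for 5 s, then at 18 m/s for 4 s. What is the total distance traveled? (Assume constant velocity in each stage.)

d₁ = v₁t₁ = 35 × 5 = 175 m
d₂ = v₂t₂ = 18 × 4 = 72 m
d_total = 175 + 72 = 247 m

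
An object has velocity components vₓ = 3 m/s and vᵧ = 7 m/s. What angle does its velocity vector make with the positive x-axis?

θ = arctan(vᵧ/vₓ) = arctan(7/3) = 66.8°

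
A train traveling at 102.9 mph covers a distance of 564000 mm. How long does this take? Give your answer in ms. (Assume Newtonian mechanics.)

d = 564000 mm × 0.001 = 564.0 m
v = 102.9 mph × 0.44704 = 46.0004 m/s
t = d / v = 564.0 / 46.0004 = 12.2608 s
t = 12.2608 s / 0.001 = 12260 ms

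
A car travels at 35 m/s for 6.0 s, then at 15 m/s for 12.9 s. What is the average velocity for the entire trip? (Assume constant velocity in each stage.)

d₁ = v₁t₁ = 35 × 6.0 = 210.0 m
d₂ = v₂t₂ = 15 × 12.9 = 193.5 m
d_total = 403.5 m, t_total = 18.9 s
v_avg = d_total/t_total = 403.5/18.9 = 21.35 m/s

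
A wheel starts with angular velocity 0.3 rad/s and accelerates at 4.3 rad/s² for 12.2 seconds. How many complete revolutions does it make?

θ = ω₀t + ½αt² = 0.3×12.2 + ½×4.3×12.2² = 323.666 rad
Total revolutions = θ/(2π) = 323.666/(2π) = 51.51
Complete revolutions = ⌊51.51⌋ = 51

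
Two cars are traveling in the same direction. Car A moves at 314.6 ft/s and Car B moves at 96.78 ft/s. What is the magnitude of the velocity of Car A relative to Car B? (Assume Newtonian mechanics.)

v_rel = |v_A - v_B| = |314.6 - 96.78| = 217.82 ft/s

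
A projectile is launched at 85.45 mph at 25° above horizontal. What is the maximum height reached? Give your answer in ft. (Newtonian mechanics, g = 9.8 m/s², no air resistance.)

v₀ = 85.45 mph × 0.44704 = 38.1996 m/s
H = v₀² × sin²(θ) / (2g) = 38.1996² × sin(25°)² / (2 × 9.8) = 1459.21 × 0.178606 / 19.6 = 13.2971 m
H = 13.2971 m / 0.3048 = 43.63 ft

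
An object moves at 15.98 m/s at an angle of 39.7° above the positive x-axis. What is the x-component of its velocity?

vₓ = v cos(θ) = 15.98 × cos(39.7°) = 12.3 m/s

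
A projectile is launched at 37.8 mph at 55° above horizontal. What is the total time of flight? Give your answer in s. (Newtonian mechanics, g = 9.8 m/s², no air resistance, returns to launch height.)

v₀ = 37.8 mph × 0.44704 = 16.8981 m/s
T = 2 × v₀ × sin(θ) / g = 2 × 16.8981 × sin(55°) / 9.8 = 2 × 16.8981 × 0.819152 / 9.8 = 2.825 s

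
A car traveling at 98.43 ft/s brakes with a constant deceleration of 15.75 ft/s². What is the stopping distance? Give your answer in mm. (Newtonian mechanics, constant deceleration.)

v₀ = 98.43 ft/s × 0.3048 = 30.0015 m/s
a = 15.75 ft/s² × 0.3048 = 4.8006 m/s²
d = v₀² / (2a) = 30.0015² / (2 × 4.8006) = 900.09 / 9.6012 = 93.7477 m
d = 93.7477 m / 0.001 = 93750 mm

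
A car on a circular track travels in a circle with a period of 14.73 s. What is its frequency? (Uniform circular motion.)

f = 1/T = 1/14.73 = 0.0679 Hz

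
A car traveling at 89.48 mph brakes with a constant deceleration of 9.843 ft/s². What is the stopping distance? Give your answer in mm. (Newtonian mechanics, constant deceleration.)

v₀ = 89.48 mph × 0.44704 = 40.0011 m/s
a = 9.843 ft/s² × 0.3048 = 3.00015 m/s²
d = v₀² / (2a) = 40.0011² / (2 × 3.00015) = 1600.09 / 6.0003 = 266.668 m
d = 266.668 m / 0.001 = 266700 mm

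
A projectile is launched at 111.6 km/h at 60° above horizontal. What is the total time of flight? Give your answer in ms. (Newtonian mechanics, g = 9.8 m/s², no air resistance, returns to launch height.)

v₀ = 111.6 km/h × 0.2777777777777778 = 31.0 m/s
T = 2 × v₀ × sin(θ) / g = 2 × 31.0 × sin(60°) / 9.8 = 2 × 31.0 × 0.866025 / 9.8 = 5.47893 s
T = 5.47893 s / 0.001 = 5479 ms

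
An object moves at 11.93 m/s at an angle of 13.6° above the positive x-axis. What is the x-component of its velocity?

vₓ = v cos(θ) = 11.93 × cos(13.6°) = 11.6 m/s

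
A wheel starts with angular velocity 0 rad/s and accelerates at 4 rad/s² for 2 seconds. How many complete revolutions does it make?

θ = ω₀t + ½αt² = 0×2 + ½×4×2² = 8.0 rad
Total revolutions = θ/(2π) = 8.0/(2π) = 1.27
Complete revolutions = ⌊1.27⌋ = 1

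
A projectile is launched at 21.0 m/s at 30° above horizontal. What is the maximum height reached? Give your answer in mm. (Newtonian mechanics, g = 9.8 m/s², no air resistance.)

H = v₀² × sin²(θ) / (2g) = 21.0² × sin(30°)² / (2 × 9.8) = 441.0 × 0.25 / 19.6 = 5.625 m
H = 5.625 m / 0.001 = 5625 mm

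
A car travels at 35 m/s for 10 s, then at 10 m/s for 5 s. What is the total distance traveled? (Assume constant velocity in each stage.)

d₁ = v₁t₁ = 35 × 10 = 350 m
d₂ = v₂t₂ = 10 × 5 = 50 m
d_total = 350 + 50 = 400 m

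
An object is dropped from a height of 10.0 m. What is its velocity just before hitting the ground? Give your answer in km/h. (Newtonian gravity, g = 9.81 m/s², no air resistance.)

v = √(2gh) = √(2 × 9.81 × 10.0) = 14.0071 m/s
v = 14.0071 m/s / 0.2777777777777778 = 50.43 km/h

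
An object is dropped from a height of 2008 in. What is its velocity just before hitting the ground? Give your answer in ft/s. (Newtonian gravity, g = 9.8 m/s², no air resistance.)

h = 2008 in × 0.0254 = 51.0032 m
v = √(2gh) = √(2 × 9.8 × 51.0032) = 31.6174 m/s
v = 31.6174 m/s / 0.3048 = 103.7 ft/s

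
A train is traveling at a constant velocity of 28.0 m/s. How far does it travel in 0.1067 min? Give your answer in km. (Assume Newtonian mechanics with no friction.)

t = 0.1067 min × 60.0 = 6.402 s
d = v × t = 28.0 × 6.402 = 179.256 m
d = 179.256 m / 1000.0 = 0.1793 km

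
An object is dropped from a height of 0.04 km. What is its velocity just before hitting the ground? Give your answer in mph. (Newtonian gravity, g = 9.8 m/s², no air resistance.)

h = 0.04 km × 1000.0 = 40.0 m
v = √(2gh) = √(2 × 9.8 × 40.0) = 28.0 m/s
v = 28.0 m/s / 0.44704 = 62.63 mph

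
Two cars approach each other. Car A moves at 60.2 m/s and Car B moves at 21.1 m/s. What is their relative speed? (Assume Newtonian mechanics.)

v_rel = v_A + v_B = 60.2 + 21.1 = 81.3 m/s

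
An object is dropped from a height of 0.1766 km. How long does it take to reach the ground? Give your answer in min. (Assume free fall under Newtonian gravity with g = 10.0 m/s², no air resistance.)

h = 0.1766 km × 1000.0 = 176.6 m
t = √(2h/g) = √(2 × 176.6 / 10.0) = 5.94306 s
t = 5.94306 s / 60.0 = 0.09905 min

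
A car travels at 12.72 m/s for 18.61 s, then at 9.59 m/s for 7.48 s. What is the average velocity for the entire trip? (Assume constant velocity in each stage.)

d₁ = v₁t₁ = 12.72 × 18.61 = 236.7192 m
d₂ = v₂t₂ = 9.59 × 7.48 = 71.7332 m
d_total = 308.4524 m, t_total = 26.09 s
v_avg = d_total/t_total = 308.4524/26.09 = 11.82 m/s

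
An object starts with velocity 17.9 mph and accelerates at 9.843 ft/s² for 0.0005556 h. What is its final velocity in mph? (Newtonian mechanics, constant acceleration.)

v₀ = 17.9 mph × 0.44704 = 8.00202 m/s
a = 9.843 ft/s² × 0.3048 = 3.00015 m/s²
t = 0.0005556 h × 3600.0 = 2.00016 s
v = v₀ + a × t = 8.00202 + 3.00015 × 2.00016 = 14.0028 m/s
v = 14.0028 m/s / 0.44704 = 31.32 mph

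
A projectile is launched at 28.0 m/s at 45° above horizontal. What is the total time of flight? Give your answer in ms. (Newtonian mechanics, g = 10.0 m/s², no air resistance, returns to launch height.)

T = 2 × v₀ × sin(θ) / g = 2 × 28.0 × sin(45°) / 10.0 = 2 × 28.0 × 0.707107 / 10.0 = 3.9598 s
T = 3.9598 s / 0.001 = 3960 ms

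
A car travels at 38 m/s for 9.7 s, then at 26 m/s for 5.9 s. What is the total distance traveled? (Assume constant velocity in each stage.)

d₁ = v₁t₁ = 38 × 9.7 = 368.6 m
d₂ = v₂t₂ = 26 × 5.9 = 153.4 m
d_total = 368.6 + 153.4 = 522.0 m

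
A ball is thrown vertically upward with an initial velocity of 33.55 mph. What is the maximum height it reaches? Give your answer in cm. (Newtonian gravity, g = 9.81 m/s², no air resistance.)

v₀ = 33.55 mph × 0.44704 = 14.9982 m/s
h_max = v₀² / (2g) = 14.9982² / (2 × 9.81) = 224.946 / 19.62 = 11.4651 m
h_max = 11.4651 m / 0.01 = 1147 cm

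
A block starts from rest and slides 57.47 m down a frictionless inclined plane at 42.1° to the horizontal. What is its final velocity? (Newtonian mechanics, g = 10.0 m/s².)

a = g sin(θ) = 10.0 × sin(42.1°) = 6.7043 m/s²
v = √(2ad) = √(2 × 6.7043 × 57.47) = 27.76 m/s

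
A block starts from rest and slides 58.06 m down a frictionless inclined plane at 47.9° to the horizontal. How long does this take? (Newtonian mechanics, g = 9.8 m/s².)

a = g sin(θ) = 9.8 × sin(47.9°) = 7.2714 m/s²
t = √(2d/a) = √(2 × 58.06 / 7.2714) = 4.0 s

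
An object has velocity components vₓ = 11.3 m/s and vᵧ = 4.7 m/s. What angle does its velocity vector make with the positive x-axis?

θ = arctan(vᵧ/vₓ) = arctan(4.7/11.3) = 22.58°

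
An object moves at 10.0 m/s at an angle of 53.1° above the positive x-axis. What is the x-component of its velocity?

vₓ = v cos(θ) = 10.0 × cos(53.1°) = 6.0 m/s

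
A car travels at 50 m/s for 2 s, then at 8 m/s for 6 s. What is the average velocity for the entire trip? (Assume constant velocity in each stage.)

d₁ = v₁t₁ = 50 × 2 = 100 m
d₂ = v₂t₂ = 8 × 6 = 48 m
d_total = 148 m, t_total = 8 s
v_avg = d_total/t_total = 148/8 = 18.5 m/s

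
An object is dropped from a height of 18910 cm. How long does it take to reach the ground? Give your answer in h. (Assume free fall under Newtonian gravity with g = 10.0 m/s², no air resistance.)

h = 18910 cm × 0.01 = 189.1 m
t = √(2h/g) = √(2 × 189.1 / 10.0) = 6.1498 s
t = 6.1498 s / 3600.0 = 0.001708 h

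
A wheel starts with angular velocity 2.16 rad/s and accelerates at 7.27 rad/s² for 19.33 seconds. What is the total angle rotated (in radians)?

θ = ω₀t + ½αt² = 2.16×19.33 + ½×7.27×19.33² = 1399.97 rad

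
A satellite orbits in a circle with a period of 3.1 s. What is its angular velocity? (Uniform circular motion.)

ω = 2π/T = 2π/3.1 = 2.0268 rad/s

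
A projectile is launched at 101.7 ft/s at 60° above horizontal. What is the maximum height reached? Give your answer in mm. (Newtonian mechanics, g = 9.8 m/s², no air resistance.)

v₀ = 101.7 ft/s × 0.3048 = 30.9982 m/s
H = v₀² × sin²(θ) / (2g) = 30.9982² × sin(60°)² / (2 × 9.8) = 960.888 × 0.75 / 19.6 = 36.7687 m
H = 36.7687 m / 0.001 = 36770 mm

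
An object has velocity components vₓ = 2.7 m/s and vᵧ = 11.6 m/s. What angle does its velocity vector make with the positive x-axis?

θ = arctan(vᵧ/vₓ) = arctan(11.6/2.7) = 76.9°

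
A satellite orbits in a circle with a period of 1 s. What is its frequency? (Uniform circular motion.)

f = 1/T = 1/1 = 1.0 Hz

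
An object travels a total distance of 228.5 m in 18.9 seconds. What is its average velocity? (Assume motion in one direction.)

v_avg = Δd / Δt = 228.5 / 18.9 = 12.09 m/s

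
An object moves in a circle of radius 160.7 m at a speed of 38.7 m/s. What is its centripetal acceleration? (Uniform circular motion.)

a_c = v²/r = 38.7²/160.7 = 1497.69/160.7 = 9.32 m/s²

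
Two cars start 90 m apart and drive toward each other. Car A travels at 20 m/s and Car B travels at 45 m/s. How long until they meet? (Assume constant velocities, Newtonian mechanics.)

Combined speed: v_combined = 20 + 45 = 65 m/s
Time to meet: t = d/v_combined = 90/65 = 1.38 s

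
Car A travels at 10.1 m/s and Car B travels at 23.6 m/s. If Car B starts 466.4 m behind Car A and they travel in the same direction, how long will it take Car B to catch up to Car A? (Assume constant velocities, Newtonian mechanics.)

Relative speed: v_rel = 23.6 - 10.1 = 13.5 m/s
Time to catch: t = d₀/v_rel = 466.4/13.5 = 34.55 s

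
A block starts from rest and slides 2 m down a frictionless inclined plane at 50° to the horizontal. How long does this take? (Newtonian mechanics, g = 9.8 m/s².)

a = g sin(θ) = 9.8 × sin(50°) = 7.5072 m/s²
t = √(2d/a) = √(2 × 2 / 7.5072) = 0.73 s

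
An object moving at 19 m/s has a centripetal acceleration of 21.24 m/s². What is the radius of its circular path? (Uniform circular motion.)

r = v²/a_c = 19²/21.24 = 17.0 m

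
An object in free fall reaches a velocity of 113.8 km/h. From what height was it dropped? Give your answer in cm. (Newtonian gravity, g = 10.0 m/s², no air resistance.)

v = 113.8 km/h × 0.2777777777777778 = 31.6111 m/s
h = v² / (2g) = 31.6111² / (2 × 10.0) = 49.9631 m
h = 49.9631 m / 0.01 = 4996 cm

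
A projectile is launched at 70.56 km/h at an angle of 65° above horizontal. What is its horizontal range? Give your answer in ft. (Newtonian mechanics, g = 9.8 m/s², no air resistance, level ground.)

v₀ = 70.56 km/h × 0.2777777777777778 = 19.6 m/s
R = v₀² × sin(2θ) / g = 19.6² × sin(2 × 65°) / 9.8 = 384.16 × 0.766044 / 9.8 = 30.0289 m
R = 30.0289 m / 0.3048 = 98.52 ft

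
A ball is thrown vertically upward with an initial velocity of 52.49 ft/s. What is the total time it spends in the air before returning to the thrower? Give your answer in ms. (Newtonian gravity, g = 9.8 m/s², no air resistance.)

v₀ = 52.49 ft/s × 0.3048 = 15.999 m/s
t_total = 2 × v₀ / g = 2 × 15.999 / 9.8 = 3.2651 s
t_total = 3.2651 s / 0.001 = 3265 ms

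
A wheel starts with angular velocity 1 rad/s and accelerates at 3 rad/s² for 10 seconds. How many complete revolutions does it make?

θ = ω₀t + ½αt² = 1×10 + ½×3×10² = 160.0 rad
Total revolutions = θ/(2π) = 160.0/(2π) = 25.46
Complete revolutions = ⌊25.46⌋ = 25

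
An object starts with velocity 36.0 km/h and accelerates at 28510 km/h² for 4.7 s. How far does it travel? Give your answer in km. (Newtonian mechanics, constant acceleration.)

v₀ = 36.0 km/h × 0.2777777777777778 = 10.0 m/s
a = 28510 km/h² × 7.716049382716049e-05 = 2.19985 m/s²
d = v₀ × t + ½ × a × t² = 10.0 × 4.7 + 0.5 × 2.19985 × 4.7² = 71.2973 m
d = 71.2973 m / 1000.0 = 0.0713 km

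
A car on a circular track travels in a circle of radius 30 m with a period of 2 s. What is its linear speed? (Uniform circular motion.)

v = 2πr/T = 2π×30/2 = 94.25 m/s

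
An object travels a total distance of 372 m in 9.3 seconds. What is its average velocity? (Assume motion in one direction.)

v_avg = Δd / Δt = 372 / 9.3 = 40.0 m/s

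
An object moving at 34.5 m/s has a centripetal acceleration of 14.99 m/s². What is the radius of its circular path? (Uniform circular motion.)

r = v²/a_c = 34.5²/14.99 = 79.4 m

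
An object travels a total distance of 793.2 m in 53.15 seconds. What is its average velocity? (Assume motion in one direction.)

v_avg = Δd / Δt = 793.2 / 53.15 = 14.92 m/s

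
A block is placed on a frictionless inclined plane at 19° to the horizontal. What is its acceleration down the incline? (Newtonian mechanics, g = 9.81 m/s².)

a = g sin(θ) = 9.81 × sin(19°) = 9.81 × 0.3256 = 3.19 m/s²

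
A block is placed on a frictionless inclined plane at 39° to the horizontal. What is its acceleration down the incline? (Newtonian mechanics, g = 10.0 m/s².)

a = g sin(θ) = 10.0 × sin(39°) = 10.0 × 0.6293 = 6.29 m/s²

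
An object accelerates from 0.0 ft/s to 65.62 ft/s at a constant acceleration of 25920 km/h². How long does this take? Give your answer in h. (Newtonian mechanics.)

v₀ = 0.0 ft/s × 0.3048 = 0.0 m/s
v = 65.62 ft/s × 0.3048 = 20.001 m/s
a = 25920 km/h² × 7.716049382716049e-05 = 2.0 m/s²
t = (v - v₀) / a = (20.001 - 0.0) / 2.0 = 10.0005 s
t = 10.0005 s / 3600.0 = 0.002778 h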